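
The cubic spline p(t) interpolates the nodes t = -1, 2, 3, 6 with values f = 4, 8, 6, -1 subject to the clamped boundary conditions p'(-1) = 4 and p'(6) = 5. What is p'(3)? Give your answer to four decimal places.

With σ_i denoting the second derivative at x_i, h_i = 3, 1, 3, and Δ_i = (y_(i+1) − y_i)/h_i = 4/3, -2, -7/3:
  3·σ_0 + 8·σ_1 + 1·σ_2 = 6(Δ_1 - Δ_0) = -20
  1·σ_1 + 8·σ_2 + 3·σ_3 = 6(Δ_2 - Δ_1) = -2
Clamped end conditions give two more equations: 2h_0·σ_0 + h_0·σ_1 = 6(Δ_0 - p'(-1)) = -16 and h_2·σ_2 + 2h_2·σ_3 = 6(p'(6) - Δ_2) = 44.
Solving: σ_0 = -332/165, σ_1 = -72/55, σ_2 = -192/55, σ_3 = 1498/165.
On [3, 6], p'(t) = b_2 + 2c_2·(t - 3) + 3d_2·(t - 3)² with b_2 = Δ_2 - h_2(2σ_2 + σ_3)/6 = -186/55, c_2 = σ_2/2 = -96/55, d_2 = (σ_3 - σ_2)/(6h_2) = 1037/1485. So p'(3) = -186/55.

-3.3818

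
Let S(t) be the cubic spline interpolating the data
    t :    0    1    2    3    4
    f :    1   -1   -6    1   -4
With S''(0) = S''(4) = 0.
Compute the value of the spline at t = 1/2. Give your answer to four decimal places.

Let M_i = S''(x_i). Step sizes h_i = 1, 1, 1, 1; slopes of the chords Δ_i = (y_(i+1) - y_i)/h_i = -2, -5, 7, -5.
  1·M_0 + 4·M_1 + 1·M_2 = 6(Δ_1 - Δ_0) = -18
  1·M_1 + 4·M_2 + 1·M_3 = 6(Δ_2 - Δ_1) = 72
  1·M_2 + 4·M_3 + 1·M_4 = 6(Δ_3 - Δ_2) = -72
Natural end conditions: M_0 = M_4 = 0.
Forward elimination and back-substitution give M_0 = 0, M_1 = -45/4, M_2 = 27, M_3 = -99/4, M_4 = 0.
On [0, 1], S(t) = 1 - 1/8·t + 0·t² - 15/8·t³.
With t = 1/2: S(1/2) = 45/64.

0.7031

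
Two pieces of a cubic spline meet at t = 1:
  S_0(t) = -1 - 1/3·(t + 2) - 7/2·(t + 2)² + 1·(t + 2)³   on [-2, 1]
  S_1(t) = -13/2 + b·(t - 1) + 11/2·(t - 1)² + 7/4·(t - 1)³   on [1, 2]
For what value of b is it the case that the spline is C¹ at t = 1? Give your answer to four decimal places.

S_0'(t) = -1/3 - 7·(t + 2) + 3·(t + 2)², so S_0'(1) = 17/3. On the right, S_1'(1) = b, so b = 17/3.

5.6667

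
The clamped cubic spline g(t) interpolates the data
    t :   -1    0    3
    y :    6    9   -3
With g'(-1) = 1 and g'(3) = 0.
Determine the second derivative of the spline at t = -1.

Put σ_i = g'' at the i-th knot. Here h = (1, 3) and Δ = (3, -4), so the interior equations h_(i-1)·σ_(i-1) + 2(h_(i-1)+h_i)·σ_i + h_i·σ_(i+1) = 6(Δ_i − Δ_(i-1)) read
  1·σ_0 + 8·σ_1 + 3·σ_2 = 6(Δ_1 - Δ_0) = -42
Clamped end conditions give two more equations: 2h_0·σ_0 + h_0·σ_1 = 6(Δ_0 - g'(-1)) = 12 and h_1·σ_1 + 2h_1·σ_2 = 6(g'(3) - Δ_1) = 24.
Forward elimination and back-substitution give σ_0 = 11, σ_1 = -10, σ_2 = 9.

11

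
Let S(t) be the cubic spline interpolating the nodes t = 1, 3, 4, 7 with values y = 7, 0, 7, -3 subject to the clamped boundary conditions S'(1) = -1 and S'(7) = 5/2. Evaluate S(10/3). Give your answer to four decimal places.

Let M_i = S''(x_i). Step sizes h_i = 2, 1, 3; slopes of the chords Δ_i = (y_(i+1) - y_i)/h_i = -7/2, 7, -10/3.
  2·M_0 + 6·M_1 + 1·M_2 = 6(Δ_1 - Δ_0) = 63
  1·M_1 + 8·M_2 + 3·M_3 = 6(Δ_2 - Δ_1) = -62
Clamped end conditions give two more equations: 2h_0·M_0 + h_0·M_1 = 6(Δ_0 - S'(1)) = -15 and h_2·M_2 + 2h_2·M_3 = 6(S'(7) - Δ_2) = 35.
Solving the tridiagonal system: M_0 = -86/7, M_1 = 239/14, M_2 = -104/7, M_3 = 557/42.
On [3, 4], S(t) = 0 + 53/14·(t - 3) + 239/28·(t - 3)² - 149/28·(t - 3)³.
With (t - 3) = 1/3: S(10/3) = 761/378.

2.0132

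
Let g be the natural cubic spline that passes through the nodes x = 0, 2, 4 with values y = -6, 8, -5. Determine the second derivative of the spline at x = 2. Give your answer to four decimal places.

-10.1250

With M_i denoting the second derivative at x_i, h_i = 2, 2, and Δ_i = (y_(i+1) − y_i)/h_i = 7, -13/2:
  2·M_0 + 8·M_1 + 2·M_2 = 6(Δ_1 - Δ_0) = -81
Natural end conditions: M_0 = M_2 = 0.
Solving the tridiagonal system: M_0 = 0, M_1 = -81/8, M_2 = 0.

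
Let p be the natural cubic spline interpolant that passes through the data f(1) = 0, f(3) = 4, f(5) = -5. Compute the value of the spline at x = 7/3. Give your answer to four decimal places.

3.8704

Put M_i = p'' at the i-th knot. Here h = (2, 2) and Δ = (2, -9/2), so the interior equations h_(i-1)·M_(i-1) + 2(h_(i-1)+h_i)·M_i + h_i·M_(i+1) = 6(Δ_i − Δ_(i-1)) read
  2·M_0 + 8·M_1 + 2·M_2 = 6(Δ_1 - Δ_0) = -39
Natural end conditions: M_0 = M_2 = 0.
Solving the tridiagonal system: M_0 = 0, M_1 = -39/8, M_2 = 0.
On [1, 3], p(x) = 0 + 29/8·(x - 1) + 0·(x - 1)² - 13/32·(x - 1)³.
With (x - 1) = 4/3: p(7/3) = 209/54.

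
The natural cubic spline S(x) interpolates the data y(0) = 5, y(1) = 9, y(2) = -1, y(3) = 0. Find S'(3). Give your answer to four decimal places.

Put m_i = S'' at the i-th knot. Here h = (1, 1, 1) and Δ = (4, -10, 1), so the interior equations h_(i-1)·m_(i-1) + 2(h_(i-1)+h_i)·m_i + h_i·m_(i+1) = 6(Δ_i − Δ_(i-1)) read
  1·m_0 + 4·m_1 + 1·m_2 = 6(Δ_1 - Δ_0) = -84
  1·m_1 + 4·m_2 + 1·m_3 = 6(Δ_2 - Δ_1) = 66
Natural end conditions: m_0 = m_3 = 0.
Hence m_0 = 0, m_1 = -134/5, m_2 = 116/5, m_3 = 0.
On [2, 3], S'(x) = b_2 + 2c_2·(x - 2) + 3d_2·(x - 2)² with b_2 = Δ_2 - h_2(2m_2 + m_3)/6 = -101/15, c_2 = m_2/2 = 58/5, d_2 = (m_3 - m_2)/(6h_2) = -58/15. So S'(3) = 73/15.

4.8667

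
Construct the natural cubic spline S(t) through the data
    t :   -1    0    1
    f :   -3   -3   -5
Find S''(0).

-3

Write m_i for S''(x_i). With h_i = 1, 1 and divided differences Δ_i = 0, -2, the continuity of S' gives the tridiagonal system
  1·m_0 + 4·m_1 + 1·m_2 = 6(Δ_1 - Δ_0) = -12
Natural end conditions: m_0 = m_2 = 0.
Hence m_0 = 0, m_1 = -3, m_2 = 0.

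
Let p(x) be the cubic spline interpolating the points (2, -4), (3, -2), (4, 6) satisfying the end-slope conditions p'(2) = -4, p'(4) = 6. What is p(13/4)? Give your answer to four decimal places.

With M_i denoting the second derivative at x_i, h_i = 1, 1, and Δ_i = (y_(i+1) − y_i)/h_i = 2, 8:
  1·M_0 + 4·M_1 + 1·M_2 = 6(Δ_1 - Δ_0) = 36
Clamped end conditions give two more equations: 2h_0·M_0 + h_0·M_1 = 6(Δ_0 - p'(2)) = 36 and h_1·M_1 + 2h_1·M_2 = 6(p'(4) - Δ_1) = -12.
Solving: M_0 = 14, M_1 = 8, M_2 = -10.
On [3, 4], p(x) = -2 + 7·(x - 3) + 4·(x - 3)² - 3·(x - 3)³.
With (x - 3) = 1/4: p(13/4) = -3/64.

-0.0469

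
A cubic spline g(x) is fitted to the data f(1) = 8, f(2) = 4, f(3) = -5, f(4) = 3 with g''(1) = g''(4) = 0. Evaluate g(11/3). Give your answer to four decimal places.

With M_i denoting the second derivative at x_i, h_i = 1, 1, 1, and Δ_i = (y_(i+1) − y_i)/h_i = -4, -9, 8:
  1·M_0 + 4·M_1 + 1·M_2 = 6(Δ_1 - Δ_0) = -30
  1·M_1 + 4·M_2 + 1·M_3 = 6(Δ_2 - Δ_1) = 102
Natural end conditions: M_0 = M_3 = 0.
Solving: M_0 = 0, M_1 = -74/5, M_2 = 146/5, M_3 = 0.
On [3, 4], g(x) = -5 - 26/15·(x - 3) + 73/5·(x - 3)² - 73/15·(x - 3)³.
With (x - 3) = 2/3: g(11/3) = -449/405.

-1.1086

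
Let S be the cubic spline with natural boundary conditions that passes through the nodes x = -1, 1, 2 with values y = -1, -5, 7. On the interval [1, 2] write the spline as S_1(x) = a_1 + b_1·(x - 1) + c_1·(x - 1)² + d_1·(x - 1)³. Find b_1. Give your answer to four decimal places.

Put M_i = S'' at the i-th knot. Here h = (2, 1) and Δ = (-2, 12), so the interior equations h_(i-1)·M_(i-1) + 2(h_(i-1)+h_i)·M_i + h_i·M_(i+1) = 6(Δ_i − Δ_(i-1)) read
  2·M_0 + 6·M_1 + 1·M_2 = 6(Δ_1 - Δ_0) = 84
Natural end conditions: M_0 = M_2 = 0.
Solving: M_0 = 0, M_1 = 14, M_2 = 0.
On [1, 2], with S_1(x) = a_1 + b_1·(x - 1) + c_1·(x - 1)² + d_1·(x - 1)³: c_1 = M_1/2 = 7, d_1 = (M_2 - M_1)/(6h_1) = -7/3, b_1 = Δ_1 - h_1(2M_1 + M_2)/6 = 22/3.

7.3333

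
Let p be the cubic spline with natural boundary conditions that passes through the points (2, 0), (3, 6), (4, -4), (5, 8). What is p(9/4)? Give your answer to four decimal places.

2.8438

Put M_i = p'' at the i-th knot. Here h = (1, 1, 1) and Δ = (6, -10, 12), so the interior equations h_(i-1)·M_(i-1) + 2(h_(i-1)+h_i)·M_i + h_i·M_(i+1) = 6(Δ_i − Δ_(i-1)) read
  1·M_0 + 4·M_1 + 1·M_2 = 6(Δ_1 - Δ_0) = -96
  1·M_1 + 4·M_2 + 1·M_3 = 6(Δ_2 - Δ_1) = 132
Natural end conditions: M_0 = M_3 = 0.
Solving the tridiagonal system: M_0 = 0, M_1 = -172/5, M_2 = 208/5, M_3 = 0.
On [2, 3], p(x) = 0 + 176/15·(x - 2) + 0·(x - 2)² - 86/15·(x - 2)³.
With (x - 2) = 1/4: p(9/4) = 91/32.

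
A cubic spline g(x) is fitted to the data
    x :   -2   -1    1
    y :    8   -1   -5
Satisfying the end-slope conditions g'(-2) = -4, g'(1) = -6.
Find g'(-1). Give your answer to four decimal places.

-7.6667

Write σ_i for g''(x_i). With h_i = 1, 2 and divided differences Δ_i = -9, -2, the continuity of g' gives the tridiagonal system
  1·σ_0 + 6·σ_1 + 2·σ_2 = 6(Δ_1 - Δ_0) = 42
Clamped end conditions give two more equations: 2h_0·σ_0 + h_0·σ_1 = 6(Δ_0 - g'(-2)) = -30 and h_1·σ_1 + 2h_1·σ_2 = 6(g'(1) - Δ_1) = -24.
Hence σ_0 = -68/3, σ_1 = 46/3, σ_2 = -41/3.
On [-1, 1], g'(x) = b_1 + 2c_1·(x + 1) + 3d_1·(x + 1)² with b_1 = Δ_1 - h_1(2σ_1 + σ_2)/6 = -23/3, c_1 = σ_1/2 = 23/3, d_1 = (σ_2 - σ_1)/(6h_1) = -29/12. So g'(-1) = -23/3.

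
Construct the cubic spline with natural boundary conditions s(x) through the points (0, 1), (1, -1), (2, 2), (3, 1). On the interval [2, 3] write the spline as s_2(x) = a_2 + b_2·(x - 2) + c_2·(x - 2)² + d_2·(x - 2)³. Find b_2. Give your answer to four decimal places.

Let M_i = s''(x_i). Step sizes h_i = 1, 1, 1; slopes of the chords Δ_i = (y_(i+1) - y_i)/h_i = -2, 3, -1.
  1·M_0 + 4·M_1 + 1·M_2 = 6(Δ_1 - Δ_0) = 30
  1·M_1 + 4·M_2 + 1·M_3 = 6(Δ_2 - Δ_1) = -24
Natural end conditions: M_0 = M_3 = 0.
Forward elimination and back-substitution give M_0 = 0, M_1 = 48/5, M_2 = -42/5, M_3 = 0.
On [2, 3], with s_2(x) = a_2 + b_2·(x - 2) + c_2·(x - 2)² + d_2·(x - 2)³: c_2 = M_2/2 = -21/5, d_2 = (M_3 - M_2)/(6h_2) = 7/5, b_2 = Δ_2 - h_2(2M_2 + M_3)/6 = 9/5.

1.8000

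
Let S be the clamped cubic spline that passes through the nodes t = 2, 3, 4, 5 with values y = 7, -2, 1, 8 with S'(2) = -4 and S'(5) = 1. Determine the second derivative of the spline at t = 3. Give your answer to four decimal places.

Let M_i = S''(x_i). Step sizes h_i = 1, 1, 1; slopes of the chords Δ_i = (y_(i+1) - y_i)/h_i = -9, 3, 7.
  1·M_0 + 4·M_1 + 1·M_2 = 6(Δ_1 - Δ_0) = 72
  1·M_1 + 4·M_2 + 1·M_3 = 6(Δ_2 - Δ_1) = 24
Clamped end conditions give two more equations: 2h_0·M_0 + h_0·M_1 = 6(Δ_0 - S'(2)) = -30 and h_2·M_2 + 2h_2·M_3 = 6(S'(5) - Δ_2) = -36.
Solving: M_0 = -80/3, M_1 = 70/3, M_2 = 16/3, M_3 = -62/3.

23.3333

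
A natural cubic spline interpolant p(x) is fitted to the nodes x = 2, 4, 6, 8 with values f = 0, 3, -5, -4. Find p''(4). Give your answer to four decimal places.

-5.3000

With M_i denoting the second derivative at x_i, h_i = 2, 2, 2, and Δ_i = (y_(i+1) − y_i)/h_i = 3/2, -4, 1/2:
  2·M_0 + 8·M_1 + 2·M_2 = 6(Δ_1 - Δ_0) = -33
  2·M_1 + 8·M_2 + 2·M_3 = 6(Δ_2 - Δ_1) = 27
Natural end conditions: M_0 = M_3 = 0.
Forward elimination and back-substitution give M_0 = 0, M_1 = -53/10, M_2 = 47/10, M_3 = 0.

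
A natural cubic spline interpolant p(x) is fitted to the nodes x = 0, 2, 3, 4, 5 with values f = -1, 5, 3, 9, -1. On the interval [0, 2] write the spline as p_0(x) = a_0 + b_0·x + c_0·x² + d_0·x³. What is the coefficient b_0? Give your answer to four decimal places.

5.8605

Let M_i = p''(x_i). Step sizes h_i = 2, 1, 1, 1; slopes of the chords Δ_i = (y_(i+1) - y_i)/h_i = 3, -2, 6, -10.
  2·M_0 + 6·M_1 + 1·M_2 = 6(Δ_1 - Δ_0) = -30
  1·M_1 + 4·M_2 + 1·M_3 = 6(Δ_2 - Δ_1) = 48
  1·M_2 + 4·M_3 + 1·M_4 = 6(Δ_3 - Δ_2) = -96
Natural end conditions: M_0 = M_4 = 0.
Solving the tridiagonal system: M_0 = 0, M_1 = -369/43, M_2 = 924/43, M_3 = -1263/43, M_4 = 0.
On [0, 2], with p_0(x) = a_0 + b_0·x + c_0·x² + d_0·x³: c_0 = M_0/2 = 0, d_0 = (M_1 - M_0)/(6h_0) = -123/172, b_0 = Δ_0 - h_0(2M_0 + M_1)/6 = 252/43.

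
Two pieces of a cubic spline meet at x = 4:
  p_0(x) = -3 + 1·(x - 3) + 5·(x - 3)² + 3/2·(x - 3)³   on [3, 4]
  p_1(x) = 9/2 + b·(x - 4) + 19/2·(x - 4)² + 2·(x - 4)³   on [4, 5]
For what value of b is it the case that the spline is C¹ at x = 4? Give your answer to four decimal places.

p_0'(x) = 1 + 10·(x - 3) + 9/2·(x - 3)², so p_0'(4) = 31/2. On the right, p_1'(4) = b, so b = 31/2.

15.5000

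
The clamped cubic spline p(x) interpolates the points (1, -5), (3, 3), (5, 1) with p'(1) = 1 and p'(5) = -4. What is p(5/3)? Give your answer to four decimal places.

-3.0741

Let σ_i = p''(x_i). Step sizes h_i = 2, 2; slopes of the chords Δ_i = (y_(i+1) - y_i)/h_i = 4, -1.
  2·σ_0 + 8·σ_1 + 2·σ_2 = 6(Δ_1 - Δ_0) = -30
Clamped end conditions give two more equations: 2h_0·σ_0 + h_0·σ_1 = 6(Δ_0 - p'(1)) = 18 and h_1·σ_1 + 2h_1·σ_2 = 6(p'(5) - Δ_1) = -18.
Solving the tridiagonal system: σ_0 = 7, σ_1 = -5, σ_2 = -2.
On [1, 3], p(x) = -5 + 1·(x - 1) + 7/2·(x - 1)² - 1·(x - 1)³.
With (x - 1) = 2/3: p(5/3) = -83/27.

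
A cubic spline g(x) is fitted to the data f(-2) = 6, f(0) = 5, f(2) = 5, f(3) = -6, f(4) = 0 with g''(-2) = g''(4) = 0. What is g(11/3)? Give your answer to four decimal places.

-3.4762

Put M_i = g'' at the i-th knot. Here h = (2, 2, 1, 1) and Δ = (-1/2, 0, -11, 6), so the interior equations h_(i-1)·M_(i-1) + 2(h_(i-1)+h_i)·M_i + h_i·M_(i+1) = 6(Δ_i − Δ_(i-1)) read
  2·M_0 + 8·M_1 + 2·M_2 = 6(Δ_1 - Δ_0) = 3
  2·M_1 + 6·M_2 + 1·M_3 = 6(Δ_2 - Δ_1) = -66
  1·M_2 + 4·M_3 + 1·M_4 = 6(Δ_3 - Δ_2) = 102
Natural end conditions: M_0 = M_4 = 0.
Solving: M_0 = 0, M_1 = 267/56, M_2 = -123/7, M_3 = 837/28, M_4 = 0.
On [3, 4], g(x) = -6 - 111/28·(x - 3) + 837/56·(x - 3)² - 279/56·(x - 3)³.
With (x - 3) = 2/3: g(11/3) = -73/21.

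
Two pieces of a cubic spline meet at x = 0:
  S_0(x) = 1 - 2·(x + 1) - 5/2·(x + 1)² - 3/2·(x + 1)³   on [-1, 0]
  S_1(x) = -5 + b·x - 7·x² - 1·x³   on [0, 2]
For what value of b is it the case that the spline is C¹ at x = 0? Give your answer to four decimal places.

S_0'(x) = -2 - 5·(x + 1) - 9/2·(x + 1)², so S_0'(0) = -23/2. On the right, S_1'(0) = b, so b = -23/2.

-11.5000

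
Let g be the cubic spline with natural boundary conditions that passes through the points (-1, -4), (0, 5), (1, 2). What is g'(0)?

3

Put M_i = g'' at the i-th knot. Here h = (1, 1) and Δ = (9, -3), so the interior equations h_(i-1)·M_(i-1) + 2(h_(i-1)+h_i)·M_i + h_i·M_(i+1) = 6(Δ_i − Δ_(i-1)) read
  1·M_0 + 4·M_1 + 1·M_2 = 6(Δ_1 - Δ_0) = -72
Natural end conditions: M_0 = M_2 = 0.
Forward elimination and back-substitution give M_0 = 0, M_1 = -18, M_2 = 0.
On [0, 1], g'(t) = b_1 + 2c_1·t + 3d_1·t² with b_1 = Δ_1 - h_1(2M_1 + M_2)/6 = 3, c_1 = M_1/2 = -9, d_1 = (M_2 - M_1)/(6h_1) = 3. So g'(0) = 3.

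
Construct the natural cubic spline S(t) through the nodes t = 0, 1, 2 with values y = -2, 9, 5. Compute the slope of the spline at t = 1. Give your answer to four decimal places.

3.5000

Write M_i for S''(x_i). With h_i = 1, 1 and divided differences Δ_i = 11, -4, the continuity of S' gives the tridiagonal system
  1·M_0 + 4·M_1 + 1·M_2 = 6(Δ_1 - Δ_0) = -90
Natural end conditions: M_0 = M_2 = 0.
Solving: M_0 = 0, M_1 = -45/2, M_2 = 0.
On [1, 2], S'(t) = b_1 + 2c_1·(t - 1) + 3d_1·(t - 1)² with b_1 = Δ_1 - h_1(2M_1 + M_2)/6 = 7/2, c_1 = M_1/2 = -45/4, d_1 = (M_2 - M_1)/(6h_1) = 15/4. So S'(1) = 7/2.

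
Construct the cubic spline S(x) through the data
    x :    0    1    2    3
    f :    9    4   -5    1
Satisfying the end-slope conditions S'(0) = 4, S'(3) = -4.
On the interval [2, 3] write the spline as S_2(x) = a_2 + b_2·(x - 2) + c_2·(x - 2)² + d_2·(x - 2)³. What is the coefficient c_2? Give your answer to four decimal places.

18.5333

Write M_i for S''(x_i). With h_i = 1, 1, 1 and divided differences Δ_i = -5, -9, 6, the continuity of S' gives the tridiagonal system
  1·M_0 + 4·M_1 + 1·M_2 = 6(Δ_1 - Δ_0) = -24
  1·M_1 + 4·M_2 + 1·M_3 = 6(Δ_2 - Δ_1) = 90
Clamped end conditions give two more equations: 2h_0·M_0 + h_0·M_1 = 6(Δ_0 - S'(0)) = -54 and h_2·M_2 + 2h_2·M_3 = 6(S'(3) - Δ_2) = -60.
Solving: M_0 = -332/15, M_1 = -146/15, M_2 = 556/15, M_3 = -728/15.
On [2, 3], with S_2(x) = a_2 + b_2·(x - 2) + c_2·(x - 2)² + d_2·(x - 2)³: c_2 = M_2/2 = 278/15, d_2 = (M_3 - M_2)/(6h_2) = -214/15, b_2 = Δ_2 - h_2(2M_2 + M_3)/6 = 26/15.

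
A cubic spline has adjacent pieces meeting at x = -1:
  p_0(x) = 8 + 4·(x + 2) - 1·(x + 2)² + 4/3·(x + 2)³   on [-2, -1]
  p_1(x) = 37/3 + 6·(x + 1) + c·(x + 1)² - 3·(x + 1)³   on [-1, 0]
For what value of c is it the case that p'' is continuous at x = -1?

p_0''(x) = -2 + 8·(x + 2), so p_0''(-1) = 6. On the right, p_1''(-1) = 2c, so c = 3.

3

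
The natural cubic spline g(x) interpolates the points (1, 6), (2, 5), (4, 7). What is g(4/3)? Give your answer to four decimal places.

Put M_i = g'' at the i-th knot. Here h = (1, 2) and Δ = (-1, 1), so the interior equations h_(i-1)·M_(i-1) + 2(h_(i-1)+h_i)·M_i + h_i·M_(i+1) = 6(Δ_i − Δ_(i-1)) read
  1·M_0 + 6·M_1 + 2·M_2 = 6(Δ_1 - Δ_0) = 12
Natural end conditions: M_0 = M_2 = 0.
Solving: M_0 = 0, M_1 = 2, M_2 = 0.
On [1, 2], g(x) = 6 - 4/3·(x - 1) + 0·(x - 1)² + 1/3·(x - 1)³.
With (x - 1) = 1/3: g(4/3) = 451/81.

5.5679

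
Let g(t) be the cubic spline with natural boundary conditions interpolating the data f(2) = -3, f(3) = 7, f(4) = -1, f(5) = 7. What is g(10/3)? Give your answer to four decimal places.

4.8864

With σ_i denoting the second derivative at x_i, h_i = 1, 1, 1, and Δ_i = (y_(i+1) − y_i)/h_i = 10, -8, 8:
  1·σ_0 + 4·σ_1 + 1·σ_2 = 6(Δ_1 - Δ_0) = -108
  1·σ_1 + 4·σ_2 + 1·σ_3 = 6(Δ_2 - Δ_1) = 96
Natural end conditions: σ_0 = σ_3 = 0.
Solving: σ_0 = 0, σ_1 = -176/5, σ_2 = 164/5, σ_3 = 0.
On [3, 4], g(t) = 7 - 26/15·(t - 3) - 88/5·(t - 3)² + 34/3·(t - 3)³.
With (t - 3) = 1/3: g(10/3) = 1979/405.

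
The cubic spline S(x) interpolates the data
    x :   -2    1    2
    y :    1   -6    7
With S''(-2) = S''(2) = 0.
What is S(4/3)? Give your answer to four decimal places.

-2.3765

Let σ_i = S''(x_i). Step sizes h_i = 3, 1; slopes of the chords Δ_i = (y_(i+1) - y_i)/h_i = -7/3, 13.
  3·σ_0 + 8·σ_1 + 1·σ_2 = 6(Δ_1 - Δ_0) = 92
Natural end conditions: σ_0 = σ_2 = 0.
Solving: σ_0 = 0, σ_1 = 23/2, σ_2 = 0.
On [1, 2], S(x) = -6 + 55/6·(x - 1) + 23/4·(x - 1)² - 23/12·(x - 1)³.
With (x - 1) = 1/3: S(4/3) = -385/162.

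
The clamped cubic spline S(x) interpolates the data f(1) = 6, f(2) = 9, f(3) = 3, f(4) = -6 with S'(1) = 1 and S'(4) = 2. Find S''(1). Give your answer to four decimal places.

13.0667

Let M_i = S''(x_i). Step sizes h_i = 1, 1, 1; slopes of the chords Δ_i = (y_(i+1) - y_i)/h_i = 3, -6, -9.
  1·M_0 + 4·M_1 + 1·M_2 = 6(Δ_1 - Δ_0) = -54
  1·M_1 + 4·M_2 + 1·M_3 = 6(Δ_2 - Δ_1) = -18
Clamped end conditions give two more equations: 2h_0·M_0 + h_0·M_1 = 6(Δ_0 - S'(1)) = 12 and h_2·M_2 + 2h_2·M_3 = 6(S'(4) - Δ_2) = 66.
Solving the tridiagonal system: M_0 = 196/15, M_1 = -212/15, M_2 = -158/15, M_3 = 574/15.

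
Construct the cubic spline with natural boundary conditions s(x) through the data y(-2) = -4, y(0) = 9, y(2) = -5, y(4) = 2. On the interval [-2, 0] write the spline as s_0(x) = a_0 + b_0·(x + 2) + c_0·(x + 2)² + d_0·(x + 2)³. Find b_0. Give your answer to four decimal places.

With M_i denoting the second derivative at x_i, h_i = 2, 2, 2, and Δ_i = (y_(i+1) − y_i)/h_i = 13/2, -7, 7/2:
  2·M_0 + 8·M_1 + 2·M_2 = 6(Δ_1 - Δ_0) = -81
  2·M_1 + 8·M_2 + 2·M_3 = 6(Δ_2 - Δ_1) = 63
Natural end conditions: M_0 = M_3 = 0.
Solving the tridiagonal system: M_0 = 0, M_1 = -129/10, M_2 = 111/10, M_3 = 0.
On [-2, 0], with s_0(x) = a_0 + b_0·(x + 2) + c_0·(x + 2)² + d_0·(x + 2)³: c_0 = M_0/2 = 0, d_0 = (M_1 - M_0)/(6h_0) = -43/40, b_0 = Δ_0 - h_0(2M_0 + M_1)/6 = 54/5.

10.8000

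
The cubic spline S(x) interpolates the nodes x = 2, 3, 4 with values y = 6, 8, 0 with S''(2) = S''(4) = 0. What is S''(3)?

-15

Write σ_i for S''(x_i). With h_i = 1, 1 and divided differences Δ_i = 2, -8, the continuity of S' gives the tridiagonal system
  1·σ_0 + 4·σ_1 + 1·σ_2 = 6(Δ_1 - Δ_0) = -60
Natural end conditions: σ_0 = σ_2 = 0.
Solving the tridiagonal system: σ_0 = 0, σ_1 = -15, σ_2 = 0.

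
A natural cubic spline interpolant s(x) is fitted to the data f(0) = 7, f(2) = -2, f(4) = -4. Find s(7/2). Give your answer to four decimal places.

With σ_i denoting the second derivative at x_i, h_i = 2, 2, and Δ_i = (y_(i+1) − y_i)/h_i = -9/2, -1:
  2·σ_0 + 8·σ_1 + 2·σ_2 = 6(Δ_1 - Δ_0) = 21
Natural end conditions: σ_0 = σ_2 = 0.
Forward elimination and back-substitution give σ_0 = 0, σ_1 = 21/8, σ_2 = 0.
On [2, 4], s(x) = -2 - 11/4·(x - 2) + 21/16·(x - 2)² - 7/32·(x - 2)³.
With (x - 2) = 3/2: s(7/2) = -1001/256.

-3.9102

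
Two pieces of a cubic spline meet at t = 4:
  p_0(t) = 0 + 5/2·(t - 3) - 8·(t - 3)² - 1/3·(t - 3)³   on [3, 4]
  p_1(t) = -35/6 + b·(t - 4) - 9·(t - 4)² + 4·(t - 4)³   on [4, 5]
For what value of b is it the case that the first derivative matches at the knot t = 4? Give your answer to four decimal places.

p_0'(t) = 5/2 - 16·(t - 3) - 1·(t - 3)², so p_0'(4) = -29/2. On the right, p_1'(4) = b, so b = -29/2.

-14.5000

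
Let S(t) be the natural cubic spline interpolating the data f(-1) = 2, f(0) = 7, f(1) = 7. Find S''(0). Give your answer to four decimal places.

-7.5000

With σ_i denoting the second derivative at x_i, h_i = 1, 1, and Δ_i = (y_(i+1) − y_i)/h_i = 5, 0:
  1·σ_0 + 4·σ_1 + 1·σ_2 = 6(Δ_1 - Δ_0) = -30
Natural end conditions: σ_0 = σ_2 = 0.
Hence σ_0 = 0, σ_1 = -15/2, σ_2 = 0.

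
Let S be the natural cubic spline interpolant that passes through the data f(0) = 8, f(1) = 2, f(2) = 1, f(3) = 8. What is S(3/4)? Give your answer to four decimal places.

3.2375

Let σ_i = S''(x_i). Step sizes h_i = 1, 1, 1; slopes of the chords Δ_i = (y_(i+1) - y_i)/h_i = -6, -1, 7.
  1·σ_0 + 4·σ_1 + 1·σ_2 = 6(Δ_1 - Δ_0) = 30
  1·σ_1 + 4·σ_2 + 1·σ_3 = 6(Δ_2 - Δ_1) = 48
Natural end conditions: σ_0 = σ_3 = 0.
Forward elimination and back-substitution give σ_0 = 0, σ_1 = 24/5, σ_2 = 54/5, σ_3 = 0.
On [0, 1], S(t) = 8 - 34/5·t + 0·t² + 4/5·t³.
With t = 3/4: S(3/4) = 259/80.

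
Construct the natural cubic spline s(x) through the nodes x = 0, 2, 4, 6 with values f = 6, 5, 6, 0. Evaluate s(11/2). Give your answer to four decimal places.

1.9688

Put M_i = s'' at the i-th knot. Here h = (2, 2, 2) and Δ = (-1/2, 1/2, -3), so the interior equations h_(i-1)·M_(i-1) + 2(h_(i-1)+h_i)·M_i + h_i·M_(i+1) = 6(Δ_i − Δ_(i-1)) read
  2·M_0 + 8·M_1 + 2·M_2 = 6(Δ_1 - Δ_0) = 6
  2·M_1 + 8·M_2 + 2·M_3 = 6(Δ_2 - Δ_1) = -21
Natural end conditions: M_0 = M_3 = 0.
Solving the tridiagonal system: M_0 = 0, M_1 = 3/2, M_2 = -3, M_3 = 0.
On [4, 6], s(x) = 6 - 1·(x - 4) - 3/2·(x - 4)² + 1/4·(x - 4)³.
With (x - 4) = 3/2: s(11/2) = 63/32.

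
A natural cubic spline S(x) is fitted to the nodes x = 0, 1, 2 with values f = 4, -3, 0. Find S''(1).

15

Let σ_i = S''(x_i). Step sizes h_i = 1, 1; slopes of the chords Δ_i = (y_(i+1) - y_i)/h_i = -7, 3.
  1·σ_0 + 4·σ_1 + 1·σ_2 = 6(Δ_1 - Δ_0) = 60
Natural end conditions: σ_0 = σ_2 = 0.
Solving: σ_0 = 0, σ_1 = 15, σ_2 = 0.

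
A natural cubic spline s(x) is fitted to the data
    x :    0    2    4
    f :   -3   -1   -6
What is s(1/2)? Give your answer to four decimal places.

-2.0898

Put σ_i = s'' at the i-th knot. Here h = (2, 2) and Δ = (1, -5/2), so the interior equations h_(i-1)·σ_(i-1) + 2(h_(i-1)+h_i)·σ_i + h_i·σ_(i+1) = 6(Δ_i − Δ_(i-1)) read
  2·σ_0 + 8·σ_1 + 2·σ_2 = 6(Δ_1 - Δ_0) = -21
Natural end conditions: σ_0 = σ_2 = 0.
Solving: σ_0 = 0, σ_1 = -21/8, σ_2 = 0.
On [0, 2], s(x) = -3 + 15/8·x + 0·x² - 7/32·x³.
With x = 1/2: s(1/2) = -535/256.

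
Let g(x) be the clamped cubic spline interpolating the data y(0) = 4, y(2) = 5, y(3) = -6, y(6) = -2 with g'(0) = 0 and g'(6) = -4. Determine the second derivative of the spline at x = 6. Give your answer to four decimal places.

-13.5952

Write M_i for g''(x_i). With h_i = 2, 1, 3 and divided differences Δ_i = 1/2, -11, 4/3, the continuity of g' gives the tridiagonal system
  2·M_0 + 6·M_1 + 1·M_2 = 6(Δ_1 - Δ_0) = -69
  1·M_1 + 8·M_2 + 3·M_3 = 6(Δ_2 - Δ_1) = 74
Clamped end conditions give two more equations: 2h_0·M_0 + h_0·M_1 = 6(Δ_0 - g'(0)) = 3 and h_2·M_2 + 2h_2·M_3 = 6(g'(6) - Δ_2) = -32.
Solving the tridiagonal system: M_0 = 397/42, M_1 = -731/42, M_2 = 347/21, M_3 = -571/42.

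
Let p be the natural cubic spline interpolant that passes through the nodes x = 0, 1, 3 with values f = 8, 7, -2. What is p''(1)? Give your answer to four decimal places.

Let M_i = p''(x_i). Step sizes h_i = 1, 2; slopes of the chords Δ_i = (y_(i+1) - y_i)/h_i = -1, -9/2.
  1·M_0 + 6·M_1 + 2·M_2 = 6(Δ_1 - Δ_0) = -21
Natural end conditions: M_0 = M_2 = 0.
Solving: M_0 = 0, M_1 = -7/2, M_2 = 0.

-3.5000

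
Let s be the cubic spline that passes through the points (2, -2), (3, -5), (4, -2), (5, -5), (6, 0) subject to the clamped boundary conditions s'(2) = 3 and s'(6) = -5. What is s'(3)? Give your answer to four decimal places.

With M_i denoting the second derivative at x_i, h_i = 1, 1, 1, 1, and Δ_i = (y_(i+1) − y_i)/h_i = -3, 3, -3, 5:
  1·M_0 + 4·M_1 + 1·M_2 = 6(Δ_1 - Δ_0) = 36
  1·M_1 + 4·M_2 + 1·M_3 = 6(Δ_2 - Δ_1) = -36
  1·M_2 + 4·M_3 + 1·M_4 = 6(Δ_3 - Δ_2) = 48
Clamped end conditions give two more equations: 2h_0·M_0 + h_0·M_1 = 6(Δ_0 - s'(2)) = -36 and h_3·M_3 + 2h_3·M_4 = 6(s'(6) - Δ_3) = -60.
Solving: M_0 = -403/14, M_1 = 151/7, M_2 = -43/2, M_3 = 199/7, M_4 = -619/14.
On [3, 4], s'(t) = b_1 + 2c_1·(t - 3) + 3d_1·(t - 3)² with b_1 = Δ_1 - h_1(2M_1 + M_2)/6 = -17/28, c_1 = M_1/2 = 151/14, d_1 = (M_2 - M_1)/(6h_1) = -201/28. So s'(3) = -17/28.

-0.6071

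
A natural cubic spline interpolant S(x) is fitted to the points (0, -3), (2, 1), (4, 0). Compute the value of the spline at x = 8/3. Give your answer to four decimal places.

1.1296

Write M_i for S''(x_i). With h_i = 2, 2 and divided differences Δ_i = 2, -1/2, the continuity of S' gives the tridiagonal system
  2·M_0 + 8·M_1 + 2·M_2 = 6(Δ_1 - Δ_0) = -15
Natural end conditions: M_0 = M_2 = 0.
Solving: M_0 = 0, M_1 = -15/8, M_2 = 0.
On [2, 4], S(x) = 1 + 3/4·(x - 2) - 15/16·(x - 2)² + 5/32·(x - 2)³.
With (x - 2) = 2/3: S(8/3) = 61/54.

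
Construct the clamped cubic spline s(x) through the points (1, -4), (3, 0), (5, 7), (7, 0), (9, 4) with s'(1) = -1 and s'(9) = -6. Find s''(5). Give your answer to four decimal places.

-8.5000

With m_i denoting the second derivative at x_i, h_i = 2, 2, 2, 2, and Δ_i = (y_(i+1) − y_i)/h_i = 2, 7/2, -7/2, 2:
  2·m_0 + 8·m_1 + 2·m_2 = 6(Δ_1 - Δ_0) = 9
  2·m_1 + 8·m_2 + 2·m_3 = 6(Δ_2 - Δ_1) = -42
  2·m_2 + 8·m_3 + 2·m_4 = 6(Δ_3 - Δ_2) = 33
Clamped end conditions give two more equations: 2h_0·m_0 + h_0·m_1 = 6(Δ_0 - s'(1)) = 18 and h_3·m_3 + 2h_3·m_4 = 6(s'(9) - Δ_3) = -48.
Forward elimination and back-substitution give m_0 = 23/7, m_1 = 17/7, m_2 = -17/2, m_3 = 74/7, m_4 = -121/7.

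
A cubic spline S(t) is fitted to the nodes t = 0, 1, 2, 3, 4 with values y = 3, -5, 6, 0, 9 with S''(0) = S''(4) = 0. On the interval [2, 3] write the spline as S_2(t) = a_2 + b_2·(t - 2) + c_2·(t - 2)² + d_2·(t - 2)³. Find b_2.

3

Put σ_i = S'' at the i-th knot. Here h = (1, 1, 1, 1) and Δ = (-8, 11, -6, 9), so the interior equations h_(i-1)·σ_(i-1) + 2(h_(i-1)+h_i)·σ_i + h_i·σ_(i+1) = 6(Δ_i − Δ_(i-1)) read
  1·σ_0 + 4·σ_1 + 1·σ_2 = 6(Δ_1 - Δ_0) = 114
  1·σ_1 + 4·σ_2 + 1·σ_3 = 6(Δ_2 - Δ_1) = -102
  1·σ_2 + 4·σ_3 + 1·σ_4 = 6(Δ_3 - Δ_2) = 90
Natural end conditions: σ_0 = σ_4 = 0.
Hence σ_0 = 0, σ_1 = 276/7, σ_2 = -306/7, σ_3 = 234/7, σ_4 = 0.
On [2, 3], with S_2(t) = a_2 + b_2·(t - 2) + c_2·(t - 2)² + d_2·(t - 2)³: c_2 = σ_2/2 = -153/7, d_2 = (σ_3 - σ_2)/(6h_2) = 90/7, b_2 = Δ_2 - h_2(2σ_2 + σ_3)/6 = 3.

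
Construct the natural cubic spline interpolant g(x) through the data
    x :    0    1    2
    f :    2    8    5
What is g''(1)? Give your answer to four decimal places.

Put m_i = g'' at the i-th knot. Here h = (1, 1) and Δ = (6, -3), so the interior equations h_(i-1)·m_(i-1) + 2(h_(i-1)+h_i)·m_i + h_i·m_(i+1) = 6(Δ_i − Δ_(i-1)) read
  1·m_0 + 4·m_1 + 1·m_2 = 6(Δ_1 - Δ_0) = -54
Natural end conditions: m_0 = m_2 = 0.
Forward elimination and back-substitution give m_0 = 0, m_1 = -27/2, m_2 = 0.

-13.5000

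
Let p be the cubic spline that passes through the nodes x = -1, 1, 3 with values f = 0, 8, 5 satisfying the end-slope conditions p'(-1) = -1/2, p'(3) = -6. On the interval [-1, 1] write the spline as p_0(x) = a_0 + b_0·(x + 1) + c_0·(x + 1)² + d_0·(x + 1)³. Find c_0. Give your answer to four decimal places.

Put m_i = p'' at the i-th knot. Here h = (2, 2) and Δ = (4, -3/2), so the interior equations h_(i-1)·m_(i-1) + 2(h_(i-1)+h_i)·m_i + h_i·m_(i+1) = 6(Δ_i − Δ_(i-1)) read
  2·m_0 + 8·m_1 + 2·m_2 = 6(Δ_1 - Δ_0) = -33
Clamped end conditions give two more equations: 2h_0·m_0 + h_0·m_1 = 6(Δ_0 - p'(-1)) = 27 and h_1·m_1 + 2h_1·m_2 = 6(p'(3) - Δ_1) = -27.
Solving: m_0 = 19/2, m_1 = -11/2, m_2 = -4.
On [-1, 1], with p_0(x) = a_0 + b_0·(x + 1) + c_0·(x + 1)² + d_0·(x + 1)³: c_0 = m_0/2 = 19/4, d_0 = (m_1 - m_0)/(6h_0) = -5/4, b_0 = Δ_0 - h_0(2m_0 + m_1)/6 = -1/2.

4.7500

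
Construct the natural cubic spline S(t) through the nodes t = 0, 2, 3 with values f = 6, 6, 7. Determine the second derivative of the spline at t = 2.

1

Write M_i for S''(x_i). With h_i = 2, 1 and divided differences Δ_i = 0, 1, the continuity of S' gives the tridiagonal system
  2·M_0 + 6·M_1 + 1·M_2 = 6(Δ_1 - Δ_0) = 6
Natural end conditions: M_0 = M_2 = 0.
Forward elimination and back-substitution give M_0 = 0, M_1 = 1, M_2 = 0.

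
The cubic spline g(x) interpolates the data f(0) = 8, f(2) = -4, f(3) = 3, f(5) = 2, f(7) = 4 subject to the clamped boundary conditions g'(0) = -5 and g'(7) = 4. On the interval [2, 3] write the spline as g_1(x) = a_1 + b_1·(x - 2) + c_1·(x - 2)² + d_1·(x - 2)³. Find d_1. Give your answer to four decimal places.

-5.0410

Write m_i for g''(x_i). With h_i = 2, 1, 2, 2 and divided differences Δ_i = -6, 7, -1/2, 1, the continuity of g' gives the tridiagonal system
  2·m_0 + 6·m_1 + 1·m_2 = 6(Δ_1 - Δ_0) = 78
  1·m_1 + 6·m_2 + 2·m_3 = 6(Δ_2 - Δ_1) = -45
  2·m_2 + 8·m_3 + 2·m_4 = 6(Δ_3 - Δ_2) = 9
Clamped end conditions give two more equations: 2h_0·m_0 + h_0·m_1 = 6(Δ_0 - g'(0)) = -6 and h_3·m_3 + 2h_3·m_4 = 6(g'(7) - Δ_3) = 18.
Hence m_0 = -657/61, m_1 = 1131/61, m_2 = -714/61, m_3 = 204/61, m_4 = 345/122.
On [2, 3], with g_1(x) = a_1 + b_1·(x - 2) + c_1·(x - 2)² + d_1·(x - 2)³: c_1 = m_1/2 = 1131/122, d_1 = (m_2 - m_1)/(6h_1) = -615/122, b_1 = Δ_1 - h_1(2m_1 + m_2)/6 = 169/61.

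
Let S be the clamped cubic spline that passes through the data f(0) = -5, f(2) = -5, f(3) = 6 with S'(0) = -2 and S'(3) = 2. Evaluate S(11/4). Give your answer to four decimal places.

4.5000

Put m_i = S'' at the i-th knot. Here h = (2, 1) and Δ = (0, 11), so the interior equations h_(i-1)·m_(i-1) + 2(h_(i-1)+h_i)·m_i + h_i·m_(i+1) = 6(Δ_i − Δ_(i-1)) read
  2·m_0 + 6·m_1 + 1·m_2 = 6(Δ_1 - Δ_0) = 66
Clamped end conditions give two more equations: 2h_0·m_0 + h_0·m_1 = 6(Δ_0 - S'(0)) = 12 and h_1·m_1 + 2h_1·m_2 = 6(S'(3) - Δ_1) = -54.
Solving the tridiagonal system: m_0 = -20/3, m_1 = 58/3, m_2 = -110/3.
On [2, 3], S(t) = -5 + 32/3·(t - 2) + 29/3·(t - 2)² - 28/3·(t - 2)³.
With (t - 2) = 3/4: S(11/4) = 9/2.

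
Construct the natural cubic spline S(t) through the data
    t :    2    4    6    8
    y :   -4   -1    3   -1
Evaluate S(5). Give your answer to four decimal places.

Let M_i = S''(x_i). Step sizes h_i = 2, 2, 2; slopes of the chords Δ_i = (y_(i+1) - y_i)/h_i = 3/2, 2, -2.
  2·M_0 + 8·M_1 + 2·M_2 = 6(Δ_1 - Δ_0) = 3
  2·M_1 + 8·M_2 + 2·M_3 = 6(Δ_2 - Δ_1) = -24
Natural end conditions: M_0 = M_3 = 0.
Hence M_0 = 0, M_1 = 6/5, M_2 = -33/10, M_3 = 0.
On [4, 6], S(t) = -1 + 23/10·(t - 4) + 3/5·(t - 4)² - 3/8·(t - 4)³.
With (t - 4) = 1: S(5) = 61/40.

1.5250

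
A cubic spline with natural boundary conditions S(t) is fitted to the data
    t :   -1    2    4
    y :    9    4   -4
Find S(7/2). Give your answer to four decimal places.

-1.7813

Let σ_i = S''(x_i). Step sizes h_i = 3, 2; slopes of the chords Δ_i = (y_(i+1) - y_i)/h_i = -5/3, -4.
  3·σ_0 + 10·σ_1 + 2·σ_2 = 6(Δ_1 - Δ_0) = -14
Natural end conditions: σ_0 = σ_2 = 0.
Solving the tridiagonal system: σ_0 = 0, σ_1 = -7/5, σ_2 = 0.
On [2, 4], S(t) = 4 - 46/15·(t - 2) - 7/10·(t - 2)² + 7/60·(t - 2)³.
With (t - 2) = 3/2: S(7/2) = -57/32.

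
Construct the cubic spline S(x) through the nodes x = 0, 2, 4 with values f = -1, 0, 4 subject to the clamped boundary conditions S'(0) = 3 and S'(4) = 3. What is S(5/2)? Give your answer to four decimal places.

Put M_i = S'' at the i-th knot. Here h = (2, 2) and Δ = (1/2, 2), so the interior equations h_(i-1)·M_(i-1) + 2(h_(i-1)+h_i)·M_i + h_i·M_(i+1) = 6(Δ_i − Δ_(i-1)) read
  2·M_0 + 8·M_1 + 2·M_2 = 6(Δ_1 - Δ_0) = 9
Clamped end conditions give two more equations: 2h_0·M_0 + h_0·M_1 = 6(Δ_0 - S'(0)) = -15 and h_1·M_1 + 2h_1·M_2 = 6(S'(4) - Δ_1) = 6.
Forward elimination and back-substitution give M_0 = -39/8, M_1 = 9/4, M_2 = 3/8.
On [2, 4], S(x) = 0 + 3/8·(x - 2) + 9/8·(x - 2)² - 5/32·(x - 2)³.
With (x - 2) = 1/2: S(5/2) = 115/256.

0.4492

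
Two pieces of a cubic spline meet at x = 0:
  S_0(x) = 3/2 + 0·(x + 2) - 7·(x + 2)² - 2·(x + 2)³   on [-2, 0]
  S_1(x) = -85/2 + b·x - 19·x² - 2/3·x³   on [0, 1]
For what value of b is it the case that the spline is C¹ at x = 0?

-52

S_0'(x) = 0 - 14·(x + 2) - 6·(x + 2)², so S_0'(0) = -52. On the right, S_1'(0) = b, so b = -52.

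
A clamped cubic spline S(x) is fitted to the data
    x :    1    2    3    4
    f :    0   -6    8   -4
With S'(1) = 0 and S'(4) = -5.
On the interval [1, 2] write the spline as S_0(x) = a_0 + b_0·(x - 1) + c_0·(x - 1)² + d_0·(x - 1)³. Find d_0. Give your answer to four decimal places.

Write σ_i for S''(x_i). With h_i = 1, 1, 1 and divided differences Δ_i = -6, 14, -12, the continuity of S' gives the tridiagonal system
  1·σ_0 + 4·σ_1 + 1·σ_2 = 6(Δ_1 - Δ_0) = 120
  1·σ_1 + 4·σ_2 + 1·σ_3 = 6(Δ_2 - Δ_1) = -156
Clamped end conditions give two more equations: 2h_0·σ_0 + h_0·σ_1 = 6(Δ_0 - S'(1)) = -36 and h_2·σ_2 + 2h_2·σ_3 = 6(S'(4) - Δ_2) = 42.
Solving the tridiagonal system: σ_0 = -142/3, σ_1 = 176/3, σ_2 = -202/3, σ_3 = 164/3.
On [1, 2], with S_0(x) = a_0 + b_0·(x - 1) + c_0·(x - 1)² + d_0·(x - 1)³: c_0 = σ_0/2 = -71/3, d_0 = (σ_1 - σ_0)/(6h_0) = 53/3, b_0 = Δ_0 - h_0(2σ_0 + σ_1)/6 = 0.

17.6667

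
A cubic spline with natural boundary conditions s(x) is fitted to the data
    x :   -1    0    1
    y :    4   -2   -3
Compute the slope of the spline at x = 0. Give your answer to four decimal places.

-3.5000

Let M_i = s''(x_i). Step sizes h_i = 1, 1; slopes of the chords Δ_i = (y_(i+1) - y_i)/h_i = -6, -1.
  1·M_0 + 4·M_1 + 1·M_2 = 6(Δ_1 - Δ_0) = 30
Natural end conditions: M_0 = M_2 = 0.
Solving: M_0 = 0, M_1 = 15/2, M_2 = 0.
On [0, 1], s'(x) = b_1 + 2c_1·x + 3d_1·x² with b_1 = Δ_1 - h_1(2M_1 + M_2)/6 = -7/2, c_1 = M_1/2 = 15/4, d_1 = (M_2 - M_1)/(6h_1) = -5/4. So s'(0) = -7/2.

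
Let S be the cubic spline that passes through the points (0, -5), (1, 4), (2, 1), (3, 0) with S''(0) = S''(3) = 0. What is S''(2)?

Put m_i = S'' at the i-th knot. Here h = (1, 1, 1) and Δ = (9, -3, -1), so the interior equations h_(i-1)·m_(i-1) + 2(h_(i-1)+h_i)·m_i + h_i·m_(i+1) = 6(Δ_i − Δ_(i-1)) read
  1·m_0 + 4·m_1 + 1·m_2 = 6(Δ_1 - Δ_0) = -72
  1·m_1 + 4·m_2 + 1·m_3 = 6(Δ_2 - Δ_1) = 12
Natural end conditions: m_0 = m_3 = 0.
Forward elimination and back-substitution give m_0 = 0, m_1 = -20, m_2 = 8, m_3 = 0.

8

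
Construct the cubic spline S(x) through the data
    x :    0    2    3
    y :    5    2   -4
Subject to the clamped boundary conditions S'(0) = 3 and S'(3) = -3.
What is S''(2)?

With σ_i denoting the second derivative at x_i, h_i = 2, 1, and Δ_i = (y_(i+1) − y_i)/h_i = -3/2, -6:
  2·σ_0 + 6·σ_1 + 1·σ_2 = 6(Δ_1 - Δ_0) = -27
Clamped end conditions give two more equations: 2h_0·σ_0 + h_0·σ_1 = 6(Δ_0 - S'(0)) = -27 and h_1·σ_1 + 2h_1·σ_2 = 6(S'(3) - Δ_1) = 18.
Forward elimination and back-substitution give σ_0 = -17/4, σ_1 = -5, σ_2 = 23/2.

-5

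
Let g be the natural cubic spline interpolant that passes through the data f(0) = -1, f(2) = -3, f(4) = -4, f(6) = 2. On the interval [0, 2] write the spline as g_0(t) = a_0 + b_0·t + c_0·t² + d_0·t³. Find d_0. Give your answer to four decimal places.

Let σ_i = g''(x_i). Step sizes h_i = 2, 2, 2; slopes of the chords Δ_i = (y_(i+1) - y_i)/h_i = -1, -1/2, 3.
  2·σ_0 + 8·σ_1 + 2·σ_2 = 6(Δ_1 - Δ_0) = 3
  2·σ_1 + 8·σ_2 + 2·σ_3 = 6(Δ_2 - Δ_1) = 21
Natural end conditions: σ_0 = σ_3 = 0.
Hence σ_0 = 0, σ_1 = -3/10, σ_2 = 27/10, σ_3 = 0.
On [0, 2], with g_0(t) = a_0 + b_0·t + c_0·t² + d_0·t³: c_0 = σ_0/2 = 0, d_0 = (σ_1 - σ_0)/(6h_0) = -1/40, b_0 = Δ_0 - h_0(2σ_0 + σ_1)/6 = -9/10.

-0.0250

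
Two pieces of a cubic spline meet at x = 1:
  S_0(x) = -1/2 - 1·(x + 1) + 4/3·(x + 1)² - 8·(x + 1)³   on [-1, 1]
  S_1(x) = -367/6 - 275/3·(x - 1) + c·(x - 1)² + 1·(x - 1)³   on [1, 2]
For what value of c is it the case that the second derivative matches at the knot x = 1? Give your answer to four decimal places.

-46.6667

S_0''(x) = 8/3 - 48·(x + 1), so S_0''(1) = -280/3. On the right, S_1''(1) = 2c, so c = -140/3.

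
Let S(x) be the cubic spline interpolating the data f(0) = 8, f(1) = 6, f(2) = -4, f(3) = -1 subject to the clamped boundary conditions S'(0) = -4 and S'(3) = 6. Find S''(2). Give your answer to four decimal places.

Let M_i = S''(x_i). Step sizes h_i = 1, 1, 1; slopes of the chords Δ_i = (y_(i+1) - y_i)/h_i = -2, -10, 3.
  1·M_0 + 4·M_1 + 1·M_2 = 6(Δ_1 - Δ_0) = -48
  1·M_1 + 4·M_2 + 1·M_3 = 6(Δ_2 - Δ_1) = 78
Clamped end conditions give two more equations: 2h_0·M_0 + h_0·M_1 = 6(Δ_0 - S'(0)) = 12 and h_2·M_2 + 2h_2·M_3 = 6(S'(3) - Δ_2) = 18.
Hence M_0 = 262/15, M_1 = -344/15, M_2 = 394/15, M_3 = -62/15.

26.2667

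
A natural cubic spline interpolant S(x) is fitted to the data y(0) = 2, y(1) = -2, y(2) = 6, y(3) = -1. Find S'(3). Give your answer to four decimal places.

-11.8000

Let m_i = S''(x_i). Step sizes h_i = 1, 1, 1; slopes of the chords Δ_i = (y_(i+1) - y_i)/h_i = -4, 8, -7.
  1·m_0 + 4·m_1 + 1·m_2 = 6(Δ_1 - Δ_0) = 72
  1·m_1 + 4·m_2 + 1·m_3 = 6(Δ_2 - Δ_1) = -90
Natural end conditions: m_0 = m_3 = 0.
Forward elimination and back-substitution give m_0 = 0, m_1 = 126/5, m_2 = -144/5, m_3 = 0.
On [2, 3], S'(x) = b_2 + 2c_2·(x - 2) + 3d_2·(x - 2)² with b_2 = Δ_2 - h_2(2m_2 + m_3)/6 = 13/5, c_2 = m_2/2 = -72/5, d_2 = (m_3 - m_2)/(6h_2) = 24/5. So S'(3) = -59/5.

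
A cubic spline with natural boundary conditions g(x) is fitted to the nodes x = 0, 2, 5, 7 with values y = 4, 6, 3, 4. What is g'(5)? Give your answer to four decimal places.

-0.4231

Write σ_i for g''(x_i). With h_i = 2, 3, 2 and divided differences Δ_i = 1, -1, 1/2, the continuity of g' gives the tridiagonal system
  2·σ_0 + 10·σ_1 + 3·σ_2 = 6(Δ_1 - Δ_0) = -12
  3·σ_1 + 10·σ_2 + 2·σ_3 = 6(Δ_2 - Δ_1) = 9
Natural end conditions: σ_0 = σ_3 = 0.
Solving: σ_0 = 0, σ_1 = -21/13, σ_2 = 18/13, σ_3 = 0.
On [5, 7], g'(x) = b_2 + 2c_2·(x - 5) + 3d_2·(x - 5)² with b_2 = Δ_2 - h_2(2σ_2 + σ_3)/6 = -11/26, c_2 = σ_2/2 = 9/13, d_2 = (σ_3 - σ_2)/(6h_2) = -3/26. So g'(5) = -11/26.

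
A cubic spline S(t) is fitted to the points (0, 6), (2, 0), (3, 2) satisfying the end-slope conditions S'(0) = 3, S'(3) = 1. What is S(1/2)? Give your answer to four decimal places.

5.9375

Put σ_i = S'' at the i-th knot. Here h = (2, 1) and Δ = (-3, 2), so the interior equations h_(i-1)·σ_(i-1) + 2(h_(i-1)+h_i)·σ_i + h_i·σ_(i+1) = 6(Δ_i − Δ_(i-1)) read
  2·σ_0 + 6·σ_1 + 1·σ_2 = 6(Δ_1 - Δ_0) = 30
Clamped end conditions give two more equations: 2h_0·σ_0 + h_0·σ_1 = 6(Δ_0 - S'(0)) = -36 and h_1·σ_1 + 2h_1·σ_2 = 6(S'(3) - Δ_1) = -6.
Hence σ_0 = -44/3, σ_1 = 34/3, σ_2 = -26/3.
On [0, 2], S(t) = 6 + 3·t - 22/3·t² + 13/6·t³.
With t = 1/2: S(1/2) = 95/16.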